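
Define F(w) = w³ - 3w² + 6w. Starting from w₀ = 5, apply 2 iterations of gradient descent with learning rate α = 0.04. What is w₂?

F′(w) = 3w² - 6w + 6
Step 1: F′(5) = 51; w₁ = 5 − 0.04·51 = 2.96
Step 2: F′(2.96) = 14.5248; w₂ = 2.96 − 0.04·14.5248 = 2.379008

2.379008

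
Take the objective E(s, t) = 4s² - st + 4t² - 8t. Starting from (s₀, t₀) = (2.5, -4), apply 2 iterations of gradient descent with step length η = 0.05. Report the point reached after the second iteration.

(0.68625, -0.66)

∇E = (8s - t, -s + 8t - 8)
(s₁, t₁) = (2.5, -4) − 0.05·(24, -42.5) = (1.3, -1.875)
(s₂, t₂) = (1.3, -1.875) − 0.05·(12.275, -24.3) = (0.68625, -0.66)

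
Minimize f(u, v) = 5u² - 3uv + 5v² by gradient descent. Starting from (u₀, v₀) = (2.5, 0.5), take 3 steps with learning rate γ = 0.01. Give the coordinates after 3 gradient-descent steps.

∇f = (10u - 3v, -3u + 10v)
Step 1: at (2.5, 0.5), ∇f = (23.5, -2.5) → (2.5, 0.5) − 0.01·(23.5, -2.5) = (2.265, 0.525)
Step 2: at (2.265, 0.525), ∇f = (21.075, -1.545) → (2.265, 0.525) − 0.01·(21.075, -1.545) = (2.05425, 0.54045)
Step 3: at (2.05425, 0.54045), ∇f = (18.92115, -0.75825) → (2.05425, 0.54045) − 0.01·(18.92115, -0.75825) = (1.8650385, 0.5480325)

(1.8650385, 0.5480325)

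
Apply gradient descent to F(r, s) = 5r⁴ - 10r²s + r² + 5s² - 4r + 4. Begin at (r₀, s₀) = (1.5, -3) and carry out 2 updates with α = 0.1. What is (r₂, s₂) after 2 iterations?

∇F = (20r³ - 20rs + 2r - 4, -10r² + 10s)
Step 1: at (1.5, -3), ∇F = (156.5, -52.5) → (1.5, -3) − 0.1·(156.5, -52.5) = (-14.15, 2.25)
Step 2: at (-14.15, 2.25), ∇F = (-56058.5175, -1979.725) → (-14.15, 2.25) − 0.1·(-56058.5175, -1979.725) = (5591.70175, 200.2225)

(5591.70175, 200.2225)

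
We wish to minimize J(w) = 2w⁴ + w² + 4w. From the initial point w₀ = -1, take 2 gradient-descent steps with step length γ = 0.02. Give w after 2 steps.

-0.81576448

J′(w) = 8w³ + 2w + 4
Step 1: J′(-1) = -6; w₁ = -1 − 0.02·(-6) = -0.88
Step 2: J′(-0.88) = -3.211776; w₂ = -0.88 − 0.02·(-3.211776) = -0.81576448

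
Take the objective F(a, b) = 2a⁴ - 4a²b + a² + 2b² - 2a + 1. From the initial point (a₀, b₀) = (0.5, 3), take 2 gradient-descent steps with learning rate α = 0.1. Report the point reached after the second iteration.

∇F = (8a³ - 8ab + 2a - 2, -4a² + 4b)
(a₁, b₁) = (0.5, 3) − 0.1·(-12, 11) = (1.7, 1.9)
(a₂, b₂) = (1.7, 1.9) − 0.1·(14.864, -3.96) = (0.2136, 2.296)

(0.2136, 2.296)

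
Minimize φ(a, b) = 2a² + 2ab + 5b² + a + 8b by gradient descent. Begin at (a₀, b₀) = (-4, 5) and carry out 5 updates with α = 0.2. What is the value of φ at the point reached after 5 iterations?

315.21607168

∇φ = (4a + 2b + 1, 2a + 10b + 8)
Step 1: at (-4, 5), ∇φ = (-5, 50) → (-4, 5) − 0.2·(-5, 50) = (-3, -5)
Step 2: at (-3, -5), ∇φ = (-21, -48) → (-3, -5) − 0.2·(-21, -48) = (1.2, 4.6)
Step 3: at (1.2, 4.6), ∇φ = (15, 56.4) → (1.2, 4.6) − 0.2·(15, 56.4) = (-1.8, -6.68)
Step 4: at (-1.8, -6.68), ∇φ = (-19.56, -62.4) → (-1.8, -6.68) − 0.2·(-19.56, -62.4) = (2.112, 5.8)
Step 5: at (2.112, 5.8), ∇φ = (21.048, 70.224) → (2.112, 5.8) − 0.2·(21.048, 70.224) = (-2.0976, -8.2448)
φ(-2.0976, -8.2448) = 315.21607168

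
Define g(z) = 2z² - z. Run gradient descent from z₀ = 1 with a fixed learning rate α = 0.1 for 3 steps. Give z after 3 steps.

0.412

g′(z) = 4z - 1
z₁ = 1 − 0.1·3 = 0.7
z₂ = 0.7 − 0.1·1.8 = 0.52
z₃ = 0.52 − 0.1·1.08 = 0.412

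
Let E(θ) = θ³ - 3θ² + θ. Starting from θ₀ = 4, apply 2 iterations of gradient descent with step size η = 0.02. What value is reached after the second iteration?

E′(θ) = 3θ² - 6θ + 1
θ₁ = 4 − 0.02·25 = 3.5
θ₂ = 3.5 − 0.02·16.75 = 3.165

3.165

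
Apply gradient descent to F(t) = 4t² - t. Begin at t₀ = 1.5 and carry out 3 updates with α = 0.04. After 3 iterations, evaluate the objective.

F′(t) = 8t - 1
t₁ = 1.5 − 0.04·11 = 1.06
t₂ = 1.06 − 0.04·7.48 = 0.7608
t₃ = 0.7608 − 0.04·5.0864 = 0.557344
F(0.557344) = 0.685185337344

0.685185337344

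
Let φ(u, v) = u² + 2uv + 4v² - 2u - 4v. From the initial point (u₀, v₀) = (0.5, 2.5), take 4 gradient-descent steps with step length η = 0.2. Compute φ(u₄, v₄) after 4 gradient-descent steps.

∇φ = (2u + 2v - 2, 2u + 8v - 4)
(u₁, v₁) = (0.5, 2.5) − 0.2·(4, 17) = (-0.3, -0.9)
(u₂, v₂) = (-0.3, -0.9) − 0.2·(-4.4, -11.8) = (0.58, 1.46)
(u₃, v₃) = (0.58, 1.46) − 0.2·(2.08, 8.84) = (0.164, -0.308)
(u₄, v₄) = (0.164, -0.308) − 0.2·(-2.288, -6.136) = (0.6216, 0.9192)
φ(0.6216, 0.9192) = -0.01114944

-0.01114944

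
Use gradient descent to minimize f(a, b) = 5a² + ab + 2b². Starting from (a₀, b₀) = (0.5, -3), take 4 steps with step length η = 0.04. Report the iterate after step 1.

(0.42, -2.54)

∇f = (10a + b, a + 4b)
(a₁, b₁) = (0.5, -3) − 0.04·(2, -11.5) = (0.42, -2.54)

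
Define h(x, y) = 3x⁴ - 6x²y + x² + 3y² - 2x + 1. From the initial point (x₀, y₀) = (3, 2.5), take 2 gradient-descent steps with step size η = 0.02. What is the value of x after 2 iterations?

∇h = (12x³ - 12xy + 2x - 2, -6x² + 6y)
Step 1: at (3, 2.5), ∇h = (238, -39) → (3, 2.5) − 0.02·(238, -39) = (-1.76, 3.28)
Step 2: at (-1.76, 3.28), ∇h = (-1.667712, 1.0944) → (-1.76, 3.28) − 0.02·(-1.667712, 1.0944) = (-1.72664576, 3.258112)
x = -1.72664576

-1.72664576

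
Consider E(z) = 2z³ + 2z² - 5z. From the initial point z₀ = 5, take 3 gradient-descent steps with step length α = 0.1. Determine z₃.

-4462.7875

E′(z) = 6z² + 4z - 5
z₁ = 5 − 0.1·165 = -11.5
z₂ = -11.5 − 0.1·742.5 = -85.75
z₃ = -85.75 − 0.1·43770.375 = -4462.7875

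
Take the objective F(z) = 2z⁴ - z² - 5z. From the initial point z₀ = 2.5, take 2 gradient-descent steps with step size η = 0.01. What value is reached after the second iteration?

1.23017

F′(z) = 8z³ - 2z - 5
z₁ = 2.5 − 0.01·115 = 1.35
z₂ = 1.35 − 0.01·11.983 = 1.23017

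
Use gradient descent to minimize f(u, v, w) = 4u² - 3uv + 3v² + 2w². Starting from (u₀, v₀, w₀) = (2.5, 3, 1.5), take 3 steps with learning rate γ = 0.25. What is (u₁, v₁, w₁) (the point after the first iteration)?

(-0.25, 0.375, 0)

∇f = (8u - 3v, -3u + 6v, 4w)
(u₁, v₁, w₁) = (2.5, 3, 1.5) − 0.25·(11, 10.5, 6) = (-0.25, 0.375, 0)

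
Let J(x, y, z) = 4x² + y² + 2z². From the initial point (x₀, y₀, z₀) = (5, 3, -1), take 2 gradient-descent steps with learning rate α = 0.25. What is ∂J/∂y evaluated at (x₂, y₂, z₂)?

∇J = (8x, 2y, 4z)
(x₁, y₁, z₁) = (5, 3, -1) − 0.25·(40, 6, -4) = (-5, 1.5, 0)
(x₂, y₂, z₂) = (-5, 1.5, 0) − 0.25·(-40, 3, 0) = (5, 0.75, 0)
∂J/∂y at (5, 0.75, 0) = 1.5

1.5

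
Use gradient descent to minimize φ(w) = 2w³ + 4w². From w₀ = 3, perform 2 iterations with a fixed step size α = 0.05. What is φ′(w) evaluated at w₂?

φ′(w) = 6w² + 8w
w₁ = 3 − 0.05·78 = -0.9
w₂ = -0.9 − 0.05·(-2.34) = -0.783
φ′(w) at (-0.783) = -2.585466

-2.585466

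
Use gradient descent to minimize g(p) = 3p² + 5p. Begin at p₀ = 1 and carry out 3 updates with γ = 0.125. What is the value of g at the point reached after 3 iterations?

-2.08087158203125

g′(p) = 6p + 5
p₁ = 1 − 0.125·11 = -0.375
p₂ = -0.375 − 0.125·2.75 = -0.71875
p₃ = -0.71875 − 0.125·0.6875 = -0.8046875
g(-0.8046875) = -2.08087158203125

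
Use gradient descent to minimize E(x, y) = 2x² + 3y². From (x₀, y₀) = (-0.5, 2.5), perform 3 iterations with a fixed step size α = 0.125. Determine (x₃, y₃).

∇E = (4x, 6y)
(x₁, y₁) = (-0.5, 2.5) − 0.125·(-2, 15) = (-0.25, 0.625)
(x₂, y₂) = (-0.25, 0.625) − 0.125·(-1, 3.75) = (-0.125, 0.15625)
(x₃, y₃) = (-0.125, 0.15625) − 0.125·(-0.5, 0.9375) = (-0.0625, 0.0390625)

(-0.0625, 0.0390625)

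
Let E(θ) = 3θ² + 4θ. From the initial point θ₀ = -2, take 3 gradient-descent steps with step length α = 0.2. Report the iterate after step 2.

-0.72

E′(θ) = 6θ + 4
θ₁ = -2 − 0.2·(-8) = -0.4
θ₂ = -0.4 − 0.2·1.6 = -0.72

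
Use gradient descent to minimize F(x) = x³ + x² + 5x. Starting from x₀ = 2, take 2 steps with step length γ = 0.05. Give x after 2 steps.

0.469625

F′(x) = 3x² + 2x + 5
Step 1: F′(2) = 21; x₁ = 2 − 0.05·21 = 0.95
Step 2: F′(0.95) = 9.6075; x₂ = 0.95 − 0.05·9.6075 = 0.469625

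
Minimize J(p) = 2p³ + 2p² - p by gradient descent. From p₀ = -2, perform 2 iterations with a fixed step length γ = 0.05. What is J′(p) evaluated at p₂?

J′(p) = 6p² + 4p - 1
Step 1: J′(-2) = 15; p₁ = -2 − 0.05·15 = -2.75
Step 2: J′(-2.75) = 33.375; p₂ = -2.75 − 0.05·33.375 = -4.41875
J′(p) at (-4.41875) = 98.477109375

98.477109375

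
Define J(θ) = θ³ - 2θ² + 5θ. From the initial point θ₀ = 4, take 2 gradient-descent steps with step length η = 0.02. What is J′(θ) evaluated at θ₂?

17.105095574208

J′(θ) = 3θ² - 4θ + 5
Step 1: J′(4) = 37; θ₁ = 4 − 0.02·37 = 3.26
Step 2: J′(3.26) = 23.8428; θ₂ = 3.26 − 0.02·23.8428 = 2.783144
J′(θ) at (2.783144) = 17.105095574208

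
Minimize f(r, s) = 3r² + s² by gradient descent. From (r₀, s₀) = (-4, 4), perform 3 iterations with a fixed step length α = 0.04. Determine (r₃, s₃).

∇f = (6r, 2s)
(r₁, s₁) = (-4, 4) − 0.04·(-24, 8) = (-3.04, 3.68)
(r₂, s₂) = (-3.04, 3.68) − 0.04·(-18.24, 7.36) = (-2.3104, 3.3856)
(r₃, s₃) = (-2.3104, 3.3856) − 0.04·(-13.8624, 6.7712) = (-1.755904, 3.114752)

(-1.755904, 3.114752)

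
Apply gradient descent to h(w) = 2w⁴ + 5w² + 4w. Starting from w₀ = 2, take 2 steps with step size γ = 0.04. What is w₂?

0.05177856

h′(w) = 8w³ + 10w + 4
Step 1: h′(2) = 88; w₁ = 2 − 0.04·88 = -1.52
Step 2: h′(-1.52) = -39.294464; w₂ = -1.52 − 0.04·(-39.294464) = 0.05177856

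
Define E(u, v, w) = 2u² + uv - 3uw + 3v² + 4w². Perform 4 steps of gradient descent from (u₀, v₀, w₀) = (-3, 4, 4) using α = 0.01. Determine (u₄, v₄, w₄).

∇E = (4u + v - 3w, u + 6v, -3u + 8w)
Step 1: at (-3, 4, 4), ∇E = (-20, 21, 41) → (-3, 4, 4) − 0.01·(-20, 21, 41) = (-2.8, 3.79, 3.59)
Step 2: at (-2.8, 3.79, 3.59), ∇E = (-18.18, 19.94, 37.12) → (-2.8, 3.79, 3.59) − 0.01·(-18.18, 19.94, 37.12) = (-2.6182, 3.5906, 3.2188)
Step 3: at (-2.6182, 3.5906, 3.2188), ∇E = (-16.5386, 18.9254, 33.605) → (-2.6182, 3.5906, 3.2188) − 0.01·(-16.5386, 18.9254, 33.605) = (-2.452814, 3.401346, 2.88275)
Step 4: at (-2.452814, 3.401346, 2.88275), ∇E = (-15.05816, 17.955262, 30.420442) → (-2.452814, 3.401346, 2.88275) − 0.01·(-15.05816, 17.955262, 30.420442) = (-2.3022324, 3.22179338, 2.57854558)

(-2.3022324, 3.22179338, 2.57854558)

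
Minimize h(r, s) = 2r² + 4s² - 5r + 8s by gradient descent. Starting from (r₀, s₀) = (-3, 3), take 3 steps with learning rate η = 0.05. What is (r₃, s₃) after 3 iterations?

(-0.926, -0.136)

∇h = (4r - 5, 8s + 8)
Step 1: at (-3, 3), ∇h = (-17, 32) → (-3, 3) − 0.05·(-17, 32) = (-2.15, 1.4)
Step 2: at (-2.15, 1.4), ∇h = (-13.6, 19.2) → (-2.15, 1.4) − 0.05·(-13.6, 19.2) = (-1.47, 0.44)
Step 3: at (-1.47, 0.44), ∇h = (-10.88, 11.52) → (-1.47, 0.44) − 0.05·(-10.88, 11.52) = (-0.926, -0.136)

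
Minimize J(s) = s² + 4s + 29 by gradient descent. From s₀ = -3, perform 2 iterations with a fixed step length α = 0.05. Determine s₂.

-2.81

J′(s) = 2s + 4
Step 1: J′(-3) = -2; s₁ = -3 − 0.05·(-2) = -2.9
Step 2: J′(-2.9) = -1.8; s₂ = -2.9 − 0.05·(-1.8) = -2.81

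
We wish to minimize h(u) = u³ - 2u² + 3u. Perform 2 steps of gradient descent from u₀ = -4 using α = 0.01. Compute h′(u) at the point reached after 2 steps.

h′(u) = 3u² - 4u + 3
Step 1: h′(-4) = 67; u₁ = -4 − 0.01·67 = -4.67
Step 2: h′(-4.67) = 87.1067; u₂ = -4.67 − 0.01·87.1067 = -5.541067
h′(u) at (-5.541067) = 117.274538495467

117.274538495467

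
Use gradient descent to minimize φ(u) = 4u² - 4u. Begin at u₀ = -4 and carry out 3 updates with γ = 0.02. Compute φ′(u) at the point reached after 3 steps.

-21.337344

φ′(u) = 8u - 4
Step 1: φ′(-4) = -36; u₁ = -4 − 0.02·(-36) = -3.28
Step 2: φ′(-3.28) = -30.24; u₂ = -3.28 − 0.02·(-30.24) = -2.6752
Step 3: φ′(-2.6752) = -25.4016; u₃ = -2.6752 − 0.02·(-25.4016) = -2.167168
φ′(u) at (-2.167168) = -21.337344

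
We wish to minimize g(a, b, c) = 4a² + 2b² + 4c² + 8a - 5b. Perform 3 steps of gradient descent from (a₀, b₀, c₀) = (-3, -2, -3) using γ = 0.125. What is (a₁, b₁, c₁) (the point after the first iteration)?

(-1, -0.375, 0)

∇g = (8a + 8, 4b - 5, 8c)
Step 1: at (-3, -2, -3), ∇g = (-16, -13, -24) → (-3, -2, -3) − 0.125·(-16, -13, -24) = (-1, -0.375, 0)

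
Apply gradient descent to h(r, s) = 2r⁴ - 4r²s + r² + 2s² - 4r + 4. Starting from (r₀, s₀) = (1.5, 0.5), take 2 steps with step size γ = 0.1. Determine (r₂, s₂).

∇h = (8r³ - 8rs + 2r - 4, -4r² + 4s)
(r₁, s₁) = (1.5, 0.5) − 0.1·(20, -7) = (-0.5, 1.2)
(r₂, s₂) = (-0.5, 1.2) − 0.1·(-1.2, 3.8) = (-0.38, 0.82)

(-0.38, 0.82)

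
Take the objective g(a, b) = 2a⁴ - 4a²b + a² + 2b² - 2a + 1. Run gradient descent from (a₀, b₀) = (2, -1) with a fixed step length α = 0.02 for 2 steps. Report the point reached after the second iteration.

∇g = (8a³ - 8ab + 2a - 2, -4a² + 4b)
Step 1: at (2, -1), ∇g = (82, -20) → (2, -1) − 0.02·(82, -20) = (0.36, -0.6)
Step 2: at (0.36, -0.6), ∇g = (0.821248, -2.9184) → (0.36, -0.6) − 0.02·(0.821248, -2.9184) = (0.34357504, -0.541632)

(0.34357504, -0.541632)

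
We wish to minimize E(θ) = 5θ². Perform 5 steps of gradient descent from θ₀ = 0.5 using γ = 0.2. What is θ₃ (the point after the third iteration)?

-0.5

E′(θ) = 10θ
Step 1: E′(0.5) = 5; θ₁ = 0.5 − 0.2·5 = -0.5
Step 2: E′(-0.5) = -5; θ₂ = -0.5 − 0.2·(-5) = 0.5
Step 3: E′(0.5) = 5; θ₃ = 0.5 − 0.2·5 = -0.5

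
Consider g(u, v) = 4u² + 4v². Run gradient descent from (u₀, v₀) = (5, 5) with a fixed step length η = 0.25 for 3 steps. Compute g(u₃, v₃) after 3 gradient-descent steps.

∇g = (8u, 8v)
(u₁, v₁) = (5, 5) − 0.25·(40, 40) = (-5, -5)
(u₂, v₂) = (-5, -5) − 0.25·(-40, -40) = (5, 5)
(u₃, v₃) = (5, 5) − 0.25·(40, 40) = (-5, -5)
g(-5, -5) = 200

200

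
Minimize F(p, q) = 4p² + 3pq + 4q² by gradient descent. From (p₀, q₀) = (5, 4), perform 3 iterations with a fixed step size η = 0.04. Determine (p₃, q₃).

∇F = (8p + 3q, 3p + 8q)
(p₁, q₁) = (5, 4) − 0.04·(52, 47) = (2.92, 2.12)
(p₂, q₂) = (2.92, 2.12) − 0.04·(29.72, 25.72) = (1.7312, 1.0912)
(p₃, q₃) = (1.7312, 1.0912) − 0.04·(17.1232, 13.9232) = (1.046272, 0.534272)

(1.046272, 0.534272)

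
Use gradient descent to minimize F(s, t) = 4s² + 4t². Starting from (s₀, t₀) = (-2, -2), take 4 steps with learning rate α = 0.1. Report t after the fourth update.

-0.0032

∇F = (8s, 8t)
Step 1: at (-2, -2), ∇F = (-16, -16) → (-2, -2) − 0.1·(-16, -16) = (-0.4, -0.4)
Step 2: at (-0.4, -0.4), ∇F = (-3.2, -3.2) → (-0.4, -0.4) − 0.1·(-3.2, -3.2) = (-0.08, -0.08)
Step 3: at (-0.08, -0.08), ∇F = (-0.64, -0.64) → (-0.08, -0.08) − 0.1·(-0.64, -0.64) = (-0.016, -0.016)
Step 4: at (-0.016, -0.016), ∇F = (-0.128, -0.128) → (-0.016, -0.016) − 0.1·(-0.128, -0.128) = (-0.0032, -0.0032)
t = -0.0032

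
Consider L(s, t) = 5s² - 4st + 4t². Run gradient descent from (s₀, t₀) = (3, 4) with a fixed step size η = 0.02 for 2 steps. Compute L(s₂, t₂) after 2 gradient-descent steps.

40.43915264

∇L = (10s - 4t, -4s + 8t)
(s₁, t₁) = (3, 4) − 0.02·(14, 20) = (2.72, 3.6)
(s₂, t₂) = (2.72, 3.6) − 0.02·(12.8, 17.92) = (2.464, 3.2416)
L(2.464, 3.2416) = 40.43915264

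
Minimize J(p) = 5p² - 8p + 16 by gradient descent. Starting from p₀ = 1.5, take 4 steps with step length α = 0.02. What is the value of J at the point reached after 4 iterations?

13.211041792

J′(p) = 10p - 8
Step 1: J′(1.5) = 7; p₁ = 1.5 − 0.02·7 = 1.36
Step 2: J′(1.36) = 5.6; p₂ = 1.36 − 0.02·5.6 = 1.248
Step 3: J′(1.248) = 4.48; p₃ = 1.248 − 0.02·4.48 = 1.1584
Step 4: J′(1.1584) = 3.584; p₄ = 1.1584 − 0.02·3.584 = 1.08672
J(1.08672) = 13.211041792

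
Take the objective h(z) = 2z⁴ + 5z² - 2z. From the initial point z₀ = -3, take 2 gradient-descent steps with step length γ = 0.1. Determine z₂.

-8287.9856

h′(z) = 8z³ + 10z - 2
z₁ = -3 − 0.1·(-248) = 21.8
z₂ = 21.8 − 0.1·83097.856 = -8287.9856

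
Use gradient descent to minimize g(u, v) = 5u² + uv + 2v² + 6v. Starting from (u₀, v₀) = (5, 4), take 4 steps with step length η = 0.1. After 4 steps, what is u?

∇g = (10u + v, u + 4v + 6)
(u₁, v₁) = (5, 4) − 0.1·(54, 27) = (-0.4, 1.3)
(u₂, v₂) = (-0.4, 1.3) − 0.1·(-2.7, 10.8) = (-0.13, 0.22)
(u₃, v₃) = (-0.13, 0.22) − 0.1·(-1.08, 6.75) = (-0.022, -0.455)
(u₄, v₄) = (-0.022, -0.455) − 0.1·(-0.675, 4.158) = (0.0455, -0.8708)
u = 0.0455

0.0455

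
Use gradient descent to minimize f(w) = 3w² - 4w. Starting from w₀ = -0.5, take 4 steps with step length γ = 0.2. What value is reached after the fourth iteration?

f′(w) = 6w - 4
w₁ = -0.5 − 0.2·(-7) = 0.9
w₂ = 0.9 − 0.2·1.4 = 0.62
w₃ = 0.62 − 0.2·(-0.28) = 0.676
w₄ = 0.676 − 0.2·0.056 = 0.6648

0.6648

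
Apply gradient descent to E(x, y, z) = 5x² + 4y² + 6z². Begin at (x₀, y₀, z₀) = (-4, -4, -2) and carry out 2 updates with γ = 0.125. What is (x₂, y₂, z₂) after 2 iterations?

∇E = (10x, 8y, 12z)
Step 1: at (-4, -4, -2), ∇E = (-40, -32, -24) → (-4, -4, -2) − 0.125·(-40, -32, -24) = (1, 0, 1)
Step 2: at (1, 0, 1), ∇E = (10, 0, 12) → (1, 0, 1) − 0.125·(10, 0, 12) = (-0.25, 0, -0.5)

(-0.25, 0, -0.5)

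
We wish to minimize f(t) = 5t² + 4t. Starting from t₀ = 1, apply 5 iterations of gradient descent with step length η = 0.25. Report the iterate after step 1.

f′(t) = 10t + 4
Step 1: f′(1) = 14; t₁ = 1 − 0.25·14 = -2.5

-2.5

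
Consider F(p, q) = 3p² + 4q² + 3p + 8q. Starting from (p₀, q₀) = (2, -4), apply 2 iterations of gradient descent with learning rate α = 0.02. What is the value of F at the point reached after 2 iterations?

24.41765696

∇F = (6p + 3, 8q + 8)
Step 1: at (2, -4), ∇F = (15, -24) → (2, -4) − 0.02·(15, -24) = (1.7, -3.52)
Step 2: at (1.7, -3.52), ∇F = (13.2, -20.16) → (1.7, -3.52) − 0.02·(13.2, -20.16) = (1.436, -3.1168)
F(1.436, -3.1168) = 24.41765696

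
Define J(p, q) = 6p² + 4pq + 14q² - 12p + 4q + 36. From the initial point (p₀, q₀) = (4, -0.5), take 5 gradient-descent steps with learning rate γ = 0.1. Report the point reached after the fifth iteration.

∇J = (12p + 4q - 12, 4p + 28q + 4)
Step 1: at (4, -0.5), ∇J = (34, 6) → (4, -0.5) − 0.1·(34, 6) = (0.6, -1.1)
Step 2: at (0.6, -1.1), ∇J = (-9.2, -24.4) → (0.6, -1.1) − 0.1·(-9.2, -24.4) = (1.52, 1.34)
Step 3: at (1.52, 1.34), ∇J = (11.6, 47.6) → (1.52, 1.34) − 0.1·(11.6, 47.6) = (0.36, -3.42)
Step 4: at (0.36, -3.42), ∇J = (-21.36, -90.32) → (0.36, -3.42) − 0.1·(-21.36, -90.32) = (2.496, 5.612)
Step 5: at (2.496, 5.612), ∇J = (40.4, 171.12) → (2.496, 5.612) − 0.1·(40.4, 171.12) = (-1.544, -11.5)

(-1.544, -11.5)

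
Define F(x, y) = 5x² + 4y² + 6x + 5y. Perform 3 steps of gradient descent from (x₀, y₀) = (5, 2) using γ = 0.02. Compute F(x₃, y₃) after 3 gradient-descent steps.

47.424331196416

∇F = (10x + 6, 8y + 5)
(x₁, y₁) = (5, 2) − 0.02·(56, 21) = (3.88, 1.58)
(x₂, y₂) = (3.88, 1.58) − 0.02·(44.8, 17.64) = (2.984, 1.2272)
(x₃, y₃) = (2.984, 1.2272) − 0.02·(35.84, 14.8176) = (2.2672, 0.930848)
F(2.2672, 0.930848) = 47.424331196416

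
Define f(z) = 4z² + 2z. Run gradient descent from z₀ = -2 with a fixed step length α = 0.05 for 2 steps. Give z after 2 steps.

f′(z) = 8z + 2
z₁ = -2 − 0.05·(-14) = -1.3
z₂ = -1.3 − 0.05·(-8.4) = -0.88

-0.88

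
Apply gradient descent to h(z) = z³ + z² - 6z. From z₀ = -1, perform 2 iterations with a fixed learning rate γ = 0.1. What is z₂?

0.125

h′(z) = 3z² + 2z - 6
z₁ = -1 − 0.1·(-5) = -0.5
z₂ = -0.5 − 0.1·(-6.25) = 0.125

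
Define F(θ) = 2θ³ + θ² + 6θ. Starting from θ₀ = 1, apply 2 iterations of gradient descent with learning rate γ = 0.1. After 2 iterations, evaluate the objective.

F′(θ) = 6θ² + 2θ + 6
Step 1: F′(1) = 14; θ₁ = 1 − 0.1·14 = -0.4
Step 2: F′(-0.4) = 6.16; θ₂ = -0.4 − 0.1·6.16 = -1.016
F(-1.016) = -7.161288192

-7.161288192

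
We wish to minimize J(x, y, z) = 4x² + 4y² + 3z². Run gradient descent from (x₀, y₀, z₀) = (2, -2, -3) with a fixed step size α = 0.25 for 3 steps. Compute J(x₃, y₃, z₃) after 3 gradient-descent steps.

∇J = (8x, 8y, 6z)
Step 1: at (2, -2, -3), ∇J = (16, -16, -18) → (2, -2, -3) − 0.25·(16, -16, -18) = (-2, 2, 1.5)
Step 2: at (-2, 2, 1.5), ∇J = (-16, 16, 9) → (-2, 2, 1.5) − 0.25·(-16, 16, 9) = (2, -2, -0.75)
Step 3: at (2, -2, -0.75), ∇J = (16, -16, -4.5) → (2, -2, -0.75) − 0.25·(16, -16, -4.5) = (-2, 2, 0.375)
J(-2, 2, 0.375) = 32.421875

32.421875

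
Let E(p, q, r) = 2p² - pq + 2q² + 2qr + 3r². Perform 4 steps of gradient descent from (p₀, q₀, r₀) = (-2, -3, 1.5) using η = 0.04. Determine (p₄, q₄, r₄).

(-1.31607808, -2.03161088, 1.06056576)

∇E = (4p - q, -p + 4q + 2r, 2q + 6r)
(p₁, q₁, r₁) = (-2, -3, 1.5) − 0.04·(-5, -7, 3) = (-1.8, -2.72, 1.38)
(p₂, q₂, r₂) = (-1.8, -2.72, 1.38) − 0.04·(-4.48, -6.32, 2.84) = (-1.6208, -2.4672, 1.2664)
(p₃, q₃, r₃) = (-1.6208, -2.4672, 1.2664) − 0.04·(-4.016, -5.7152, 2.664) = (-1.46016, -2.238592, 1.15984)
(p₄, q₄, r₄) = (-1.46016, -2.238592, 1.15984) − 0.04·(-3.602048, -5.174528, 2.481856) = (-1.31607808, -2.03161088, 1.06056576)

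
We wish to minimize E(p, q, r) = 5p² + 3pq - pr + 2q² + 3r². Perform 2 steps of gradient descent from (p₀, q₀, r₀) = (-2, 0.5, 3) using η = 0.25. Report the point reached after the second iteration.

(-6.6875, -2.53125, 1.84375)

∇E = (10p + 3q - r, 3p + 4q, -p + 6r)
(p₁, q₁, r₁) = (-2, 0.5, 3) − 0.25·(-21.5, -4, 20) = (3.375, 1.5, -2)
(p₂, q₂, r₂) = (3.375, 1.5, -2) − 0.25·(40.25, 16.125, -15.375) = (-6.6875, -2.53125, 1.84375)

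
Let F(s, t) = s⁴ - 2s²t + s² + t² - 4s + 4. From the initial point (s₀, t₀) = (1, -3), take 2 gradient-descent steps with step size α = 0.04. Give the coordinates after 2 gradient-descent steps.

(0.36249856, -2.450112)

∇F = (4s³ - 4st + 2s - 4, -2s² + 2t)
Step 1: at (1, -3), ∇F = (14, -8) → (1, -3) − 0.04·(14, -8) = (0.44, -2.68)
Step 2: at (0.44, -2.68), ∇F = (1.937536, -5.7472) → (0.44, -2.68) − 0.04·(1.937536, -5.7472) = (0.36249856, -2.450112)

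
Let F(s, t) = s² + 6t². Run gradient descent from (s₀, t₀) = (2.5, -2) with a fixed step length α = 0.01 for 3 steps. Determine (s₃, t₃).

(2.35298, -1.362944)

∇F = (2s, 12t)
(s₁, t₁) = (2.5, -2) − 0.01·(5, -24) = (2.45, -1.76)
(s₂, t₂) = (2.45, -1.76) − 0.01·(4.9, -21.12) = (2.401, -1.5488)
(s₃, t₃) = (2.401, -1.5488) − 0.01·(4.802, -18.5856) = (2.35298, -1.362944)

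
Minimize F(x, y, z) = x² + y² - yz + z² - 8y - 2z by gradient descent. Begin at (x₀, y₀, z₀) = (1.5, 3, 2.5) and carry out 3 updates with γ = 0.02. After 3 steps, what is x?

1.327104

∇F = (2x, 2y - z - 8, -y + 2z - 2)
Step 1: at (1.5, 3, 2.5), ∇F = (3, -4.5, 0) → (1.5, 3, 2.5) − 0.02·(3, -4.5, 0) = (1.44, 3.09, 2.5)
Step 2: at (1.44, 3.09, 2.5), ∇F = (2.88, -4.32, -0.09) → (1.44, 3.09, 2.5) − 0.02·(2.88, -4.32, -0.09) = (1.3824, 3.1764, 2.5018)
Step 3: at (1.3824, 3.1764, 2.5018), ∇F = (2.7648, -4.149, -0.1728) → (1.3824, 3.1764, 2.5018) − 0.02·(2.7648, -4.149, -0.1728) = (1.327104, 3.25938, 2.505256)
x = 1.327104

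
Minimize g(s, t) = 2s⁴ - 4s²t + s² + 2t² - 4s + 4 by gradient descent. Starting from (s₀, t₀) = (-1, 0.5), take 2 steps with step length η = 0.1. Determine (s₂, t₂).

(0.4, 0.42)

∇g = (8s³ - 8st + 2s - 4, -4s² + 4t)
Step 1: at (-1, 0.5), ∇g = (-10, -2) → (-1, 0.5) − 0.1·(-10, -2) = (0, 0.7)
Step 2: at (0, 0.7), ∇g = (-4, 2.8) → (0, 0.7) − 0.1·(-4, 2.8) = (0.4, 0.42)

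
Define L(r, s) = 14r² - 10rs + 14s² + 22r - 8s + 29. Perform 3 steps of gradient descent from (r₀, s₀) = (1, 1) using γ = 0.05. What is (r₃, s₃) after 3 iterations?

(-1.07, 0.295)

∇L = (28r - 10s + 22, -10r + 28s - 8)
Step 1: at (1, 1), ∇L = (40, 10) → (1, 1) − 0.05·(40, 10) = (-1, 0.5)
Step 2: at (-1, 0.5), ∇L = (-11, 16) → (-1, 0.5) − 0.05·(-11, 16) = (-0.45, -0.3)
Step 3: at (-0.45, -0.3), ∇L = (12.4, -11.9) → (-0.45, -0.3) − 0.05·(12.4, -11.9) = (-1.07, 0.295)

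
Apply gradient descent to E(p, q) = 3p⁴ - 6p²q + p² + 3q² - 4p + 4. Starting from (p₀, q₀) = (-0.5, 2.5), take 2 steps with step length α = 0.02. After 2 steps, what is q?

∇E = (12p³ - 12pq + 2p - 4, -6p² + 6q)
Step 1: at (-0.5, 2.5), ∇E = (8.5, 13.5) → (-0.5, 2.5) − 0.02·(8.5, 13.5) = (-0.67, 2.23)
Step 2: at (-0.67, 2.23), ∇E = (8.980044, 10.6866) → (-0.67, 2.23) − 0.02·(8.980044, 10.6866) = (-0.84960088, 2.016268)
q = 2.016268

2.016268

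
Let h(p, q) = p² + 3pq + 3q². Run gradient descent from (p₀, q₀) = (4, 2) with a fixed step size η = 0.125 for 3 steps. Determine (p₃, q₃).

∇h = (2p + 3q, 3p + 6q)
Step 1: at (4, 2), ∇h = (14, 24) → (4, 2) − 0.125·(14, 24) = (2.25, -1)
Step 2: at (2.25, -1), ∇h = (1.5, 0.75) → (2.25, -1) − 0.125·(1.5, 0.75) = (2.0625, -1.09375)
Step 3: at (2.0625, -1.09375), ∇h = (0.84375, -0.375) → (2.0625, -1.09375) − 0.125·(0.84375, -0.375) = (1.95703125, -1.046875)

(1.95703125, -1.046875)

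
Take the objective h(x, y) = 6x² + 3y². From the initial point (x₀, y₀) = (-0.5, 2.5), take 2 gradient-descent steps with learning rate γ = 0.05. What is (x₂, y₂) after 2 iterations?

(-0.08, 1.225)

∇h = (12x, 6y)
Step 1: at (-0.5, 2.5), ∇h = (-6, 15) → (-0.5, 2.5) − 0.05·(-6, 15) = (-0.2, 1.75)
Step 2: at (-0.2, 1.75), ∇h = (-2.4, 10.5) → (-0.2, 1.75) − 0.05·(-2.4, 10.5) = (-0.08, 1.225)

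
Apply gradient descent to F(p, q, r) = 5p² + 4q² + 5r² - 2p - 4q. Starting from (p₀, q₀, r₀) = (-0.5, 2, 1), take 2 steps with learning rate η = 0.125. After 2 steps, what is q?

∇F = (10p - 2, 8q - 4, 10r)
Step 1: at (-0.5, 2, 1), ∇F = (-7, 12, 10) → (-0.5, 2, 1) − 0.125·(-7, 12, 10) = (0.375, 0.5, -0.25)
Step 2: at (0.375, 0.5, -0.25), ∇F = (1.75, 0, -2.5) → (0.375, 0.5, -0.25) − 0.125·(1.75, 0, -2.5) = (0.15625, 0.5, 0.0625)
q = 0.5

0.5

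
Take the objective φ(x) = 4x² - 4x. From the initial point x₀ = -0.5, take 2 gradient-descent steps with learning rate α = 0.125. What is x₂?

0.5

φ′(x) = 8x - 4
Step 1: φ′(-0.5) = -8; x₁ = -0.5 − 0.125·(-8) = 0.5
Step 2: φ′(0.5) = 0; x₂ = 0.5 − 0.125·0 = 0.5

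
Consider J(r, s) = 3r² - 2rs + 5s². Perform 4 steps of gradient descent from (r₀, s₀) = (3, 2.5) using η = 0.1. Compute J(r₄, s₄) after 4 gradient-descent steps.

∇J = (6r - 2s, -2r + 10s)
Step 1: at (3, 2.5), ∇J = (13, 19) → (3, 2.5) − 0.1·(13, 19) = (1.7, 0.6)
Step 2: at (1.7, 0.6), ∇J = (9, 2.6) → (1.7, 0.6) − 0.1·(9, 2.6) = (0.8, 0.34)
Step 3: at (0.8, 0.34), ∇J = (4.12, 1.8) → (0.8, 0.34) − 0.1·(4.12, 1.8) = (0.388, 0.16)
Step 4: at (0.388, 0.16), ∇J = (2.008, 0.824) → (0.388, 0.16) − 0.1·(2.008, 0.824) = (0.1872, 0.0776)
J(0.1872, 0.0776) = 0.10618688

0.10618688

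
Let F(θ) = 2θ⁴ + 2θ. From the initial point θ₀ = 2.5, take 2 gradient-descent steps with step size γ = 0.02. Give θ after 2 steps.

-0.07998976

F′(θ) = 8θ³ + 2
θ₁ = 2.5 − 0.02·127 = -0.04
θ₂ = -0.04 − 0.02·1.999488 = -0.07998976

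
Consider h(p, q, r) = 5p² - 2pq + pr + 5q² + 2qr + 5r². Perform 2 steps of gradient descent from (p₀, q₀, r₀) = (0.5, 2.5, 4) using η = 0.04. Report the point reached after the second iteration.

∇h = (10p - 2q + r, -2p + 10q + 2r, p + 2q + 10r)
(p₁, q₁, r₁) = (0.5, 2.5, 4) − 0.04·(4, 32, 45.5) = (0.34, 1.22, 2.18)
(p₂, q₂, r₂) = (0.34, 1.22, 2.18) − 0.04·(3.14, 15.88, 24.58) = (0.2144, 0.5848, 1.1968)

(0.2144, 0.5848, 1.1968)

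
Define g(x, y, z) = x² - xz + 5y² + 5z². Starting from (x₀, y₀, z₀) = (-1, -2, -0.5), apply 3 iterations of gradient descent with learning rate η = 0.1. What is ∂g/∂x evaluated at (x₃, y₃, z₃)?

-1.052

∇g = (2x - z, 10y, -x + 10z)
Step 1: at (-1, -2, -0.5), ∇g = (-1.5, -20, -4) → (-1, -2, -0.5) − 0.1·(-1.5, -20, -4) = (-0.85, 0, -0.1)
Step 2: at (-0.85, 0, -0.1), ∇g = (-1.6, 0, -0.15) → (-0.85, 0, -0.1) − 0.1·(-1.6, 0, -0.15) = (-0.69, 0, -0.085)
Step 3: at (-0.69, 0, -0.085), ∇g = (-1.295, 0, -0.16) → (-0.69, 0, -0.085) − 0.1·(-1.295, 0, -0.16) = (-0.5605, 0, -0.069)
∂g/∂x at (-0.5605, 0, -0.069) = -1.052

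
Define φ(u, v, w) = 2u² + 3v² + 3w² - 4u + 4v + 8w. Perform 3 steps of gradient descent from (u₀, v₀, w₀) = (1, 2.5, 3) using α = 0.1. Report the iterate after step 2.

∇φ = (4u - 4, 6v + 4, 6w + 8)
Step 1: at (1, 2.5, 3), ∇φ = (0, 19, 26) → (1, 2.5, 3) − 0.1·(0, 19, 26) = (1, 0.6, 0.4)
Step 2: at (1, 0.6, 0.4), ∇φ = (0, 7.6, 10.4) → (1, 0.6, 0.4) − 0.1·(0, 7.6, 10.4) = (1, -0.16, -0.64)

(1, -0.16, -0.64)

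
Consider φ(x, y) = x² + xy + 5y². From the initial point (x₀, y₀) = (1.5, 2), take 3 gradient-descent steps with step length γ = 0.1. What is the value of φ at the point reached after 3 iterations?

∇φ = (2x + y, x + 10y)
(x₁, y₁) = (1.5, 2) − 0.1·(5, 21.5) = (1, -0.15)
(x₂, y₂) = (1, -0.15) − 0.1·(1.85, -0.5) = (0.815, -0.1)
(x₃, y₃) = (0.815, -0.1) − 0.1·(1.53, -0.185) = (0.662, -0.0815)
φ(0.662, -0.0815) = 0.41750225

0.41750225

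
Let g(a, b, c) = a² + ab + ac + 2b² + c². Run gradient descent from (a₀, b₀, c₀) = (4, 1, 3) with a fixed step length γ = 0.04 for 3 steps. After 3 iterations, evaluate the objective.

17.481793941504

∇g = (2a + b + c, a + 4b, a + 2c)
Step 1: at (4, 1, 3), ∇g = (12, 8, 10) → (4, 1, 3) − 0.04·(12, 8, 10) = (3.52, 0.68, 2.6)
Step 2: at (3.52, 0.68, 2.6), ∇g = (10.32, 6.24, 8.72) → (3.52, 0.68, 2.6) − 0.04·(10.32, 6.24, 8.72) = (3.1072, 0.4304, 2.2512)
Step 3: at (3.1072, 0.4304, 2.2512), ∇g = (8.896, 4.8288, 7.6096) → (3.1072, 0.4304, 2.2512) − 0.04·(8.896, 4.8288, 7.6096) = (2.75136, 0.237248, 1.946816)
g(2.75136, 0.237248, 1.946816) = 17.481793941504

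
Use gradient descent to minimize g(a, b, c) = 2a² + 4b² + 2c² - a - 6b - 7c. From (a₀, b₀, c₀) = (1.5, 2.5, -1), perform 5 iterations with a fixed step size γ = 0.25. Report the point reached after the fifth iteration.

(0.25, -1, 1.75)

∇g = (4a - 1, 8b - 6, 4c - 7)
Step 1: at (1.5, 2.5, -1), ∇g = (5, 14, -11) → (1.5, 2.5, -1) − 0.25·(5, 14, -11) = (0.25, -1, 1.75)
Step 2: at (0.25, -1, 1.75), ∇g = (0, -14, 0) → (0.25, -1, 1.75) − 0.25·(0, -14, 0) = (0.25, 2.5, 1.75)
Step 3: at (0.25, 2.5, 1.75), ∇g = (0, 14, 0) → (0.25, 2.5, 1.75) − 0.25·(0, 14, 0) = (0.25, -1, 1.75)
Step 4: at (0.25, -1, 1.75), ∇g = (0, -14, 0) → (0.25, -1, 1.75) − 0.25·(0, -14, 0) = (0.25, 2.5, 1.75)
Step 5: at (0.25, 2.5, 1.75), ∇g = (0, 14, 0) → (0.25, 2.5, 1.75) − 0.25·(0, 14, 0) = (0.25, -1, 1.75)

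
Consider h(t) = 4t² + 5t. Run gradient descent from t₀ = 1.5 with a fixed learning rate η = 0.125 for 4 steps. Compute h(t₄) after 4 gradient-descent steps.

h′(t) = 8t + 5
Step 1: h′(1.5) = 17; t₁ = 1.5 − 0.125·17 = -0.625
Step 2: h′(-0.625) = 0; t₂ = -0.625 − 0.125·0 = -0.625
Step 3: h′(-0.625) = 0; t₃ = -0.625 − 0.125·0 = -0.625
Step 4: h′(-0.625) = 0; t₄ = -0.625 − 0.125·0 = -0.625
h(-0.625) = -1.5625

-1.5625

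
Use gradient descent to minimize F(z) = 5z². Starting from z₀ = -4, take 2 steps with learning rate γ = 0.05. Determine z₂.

-1

F′(z) = 10z
z₁ = -4 − 0.05·(-40) = -2
z₂ = -2 − 0.05·(-20) = -1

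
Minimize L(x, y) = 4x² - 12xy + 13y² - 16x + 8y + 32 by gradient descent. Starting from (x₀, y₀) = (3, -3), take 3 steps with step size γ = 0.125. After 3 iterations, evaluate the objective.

149302.083251953125

∇L = (8x - 12y - 16, -12x + 26y + 8)
(x₁, y₁) = (3, -3) − 0.125·(44, -106) = (-2.5, 10.25)
(x₂, y₂) = (-2.5, 10.25) − 0.125·(-159, 304.5) = (17.375, -27.8125)
(x₃, y₃) = (17.375, -27.8125) − 0.125·(456.75, -923.625) = (-39.71875, 87.640625)
L(-39.71875, 87.640625) = 149302.083251953125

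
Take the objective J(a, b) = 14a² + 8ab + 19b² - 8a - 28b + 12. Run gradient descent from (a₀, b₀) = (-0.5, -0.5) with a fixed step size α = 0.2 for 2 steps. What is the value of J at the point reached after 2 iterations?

121187.5716

∇J = (28a + 8b - 8, 8a + 38b - 28)
Step 1: at (-0.5, -0.5), ∇J = (-26, -51) → (-0.5, -0.5) − 0.2·(-26, -51) = (4.7, 9.7)
Step 2: at (4.7, 9.7), ∇J = (201.2, 378.2) → (4.7, 9.7) − 0.2·(201.2, 378.2) = (-35.54, -65.94)
J(-35.54, -65.94) = 121187.5716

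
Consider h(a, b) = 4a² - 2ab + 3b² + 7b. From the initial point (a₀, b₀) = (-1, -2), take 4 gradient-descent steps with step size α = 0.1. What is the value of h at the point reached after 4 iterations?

∇h = (8a - 2b, -2a + 6b + 7)
Step 1: at (-1, -2), ∇h = (-4, -3) → (-1, -2) − 0.1·(-4, -3) = (-0.6, -1.7)
Step 2: at (-0.6, -1.7), ∇h = (-1.4, -2) → (-0.6, -1.7) − 0.1·(-1.4, -2) = (-0.46, -1.5)
Step 3: at (-0.46, -1.5), ∇h = (-0.68, -1.08) → (-0.46, -1.5) − 0.1·(-0.68, -1.08) = (-0.392, -1.392)
Step 4: at (-0.392, -1.392), ∇h = (-0.352, -0.568) → (-0.392, -1.392) − 0.1·(-0.352, -0.568) = (-0.3568, -1.3352)
h(-0.3568, -1.3352) = -4.44169664

-4.44169664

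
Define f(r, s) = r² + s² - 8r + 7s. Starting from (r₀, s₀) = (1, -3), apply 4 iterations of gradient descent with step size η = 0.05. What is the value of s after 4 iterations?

-3.17195

∇f = (2r - 8, 2s + 7)
(r₁, s₁) = (1, -3) − 0.05·(-6, 1) = (1.3, -3.05)
(r₂, s₂) = (1.3, -3.05) − 0.05·(-5.4, 0.9) = (1.57, -3.095)
(r₃, s₃) = (1.57, -3.095) − 0.05·(-4.86, 0.81) = (1.813, -3.1355)
(r₄, s₄) = (1.813, -3.1355) − 0.05·(-4.374, 0.729) = (2.0317, -3.17195)
s = -3.17195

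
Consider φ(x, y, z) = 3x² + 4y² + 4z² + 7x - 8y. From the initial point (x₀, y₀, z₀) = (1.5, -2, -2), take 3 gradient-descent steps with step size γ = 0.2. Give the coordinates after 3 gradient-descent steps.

∇φ = (6x + 7, 8y - 8, 8z)
Step 1: at (1.5, -2, -2), ∇φ = (16, -24, -16) → (1.5, -2, -2) − 0.2·(16, -24, -16) = (-1.7, 2.8, 1.2)
Step 2: at (-1.7, 2.8, 1.2), ∇φ = (-3.2, 14.4, 9.6) → (-1.7, 2.8, 1.2) − 0.2·(-3.2, 14.4, 9.6) = (-1.06, -0.08, -0.72)
Step 3: at (-1.06, -0.08, -0.72), ∇φ = (0.64, -8.64, -5.76) → (-1.06, -0.08, -0.72) − 0.2·(0.64, -8.64, -5.76) = (-1.188, 1.648, 0.432)

(-1.188, 1.648, 0.432)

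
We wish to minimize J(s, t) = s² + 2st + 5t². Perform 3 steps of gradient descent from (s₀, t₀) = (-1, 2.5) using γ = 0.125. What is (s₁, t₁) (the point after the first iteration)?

∇J = (2s + 2t, 2s + 10t)
(s₁, t₁) = (-1, 2.5) − 0.125·(3, 23) = (-1.375, -0.375)

(-1.375, -0.375)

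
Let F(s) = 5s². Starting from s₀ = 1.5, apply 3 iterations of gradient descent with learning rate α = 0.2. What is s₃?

F′(s) = 10s
s₁ = 1.5 − 0.2·15 = -1.5
s₂ = -1.5 − 0.2·(-15) = 1.5
s₃ = 1.5 − 0.2·15 = -1.5

-1.5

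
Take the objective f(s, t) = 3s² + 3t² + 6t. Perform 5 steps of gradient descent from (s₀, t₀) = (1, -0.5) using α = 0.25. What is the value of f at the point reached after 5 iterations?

-2.996337890625

∇f = (6s, 6t + 6)
(s₁, t₁) = (1, -0.5) − 0.25·(6, 3) = (-0.5, -1.25)
(s₂, t₂) = (-0.5, -1.25) − 0.25·(-3, -1.5) = (0.25, -0.875)
(s₃, t₃) = (0.25, -0.875) − 0.25·(1.5, 0.75) = (-0.125, -1.0625)
(s₄, t₄) = (-0.125, -1.0625) − 0.25·(-0.75, -0.375) = (0.0625, -0.96875)
(s₅, t₅) = (0.0625, -0.96875) − 0.25·(0.375, 0.1875) = (-0.03125, -1.015625)
f(-0.03125, -1.015625) = -2.996337890625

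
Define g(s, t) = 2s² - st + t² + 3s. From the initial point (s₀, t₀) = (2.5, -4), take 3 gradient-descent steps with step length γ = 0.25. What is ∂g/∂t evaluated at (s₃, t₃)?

∇g = (4s - t + 3, -s + 2t)
Step 1: at (2.5, -4), ∇g = (17, -10.5) → (2.5, -4) − 0.25·(17, -10.5) = (-1.75, -1.375)
Step 2: at (-1.75, -1.375), ∇g = (-2.625, -1) → (-1.75, -1.375) − 0.25·(-2.625, -1) = (-1.09375, -1.125)
Step 3: at (-1.09375, -1.125), ∇g = (-0.25, -1.15625) → (-1.09375, -1.125) − 0.25·(-0.25, -1.15625) = (-1.03125, -0.8359375)
∂g/∂t at (-1.03125, -0.8359375) = -0.640625

-0.640625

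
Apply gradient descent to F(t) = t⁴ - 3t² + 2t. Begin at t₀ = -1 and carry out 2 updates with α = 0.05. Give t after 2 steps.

-1.3144

F′(t) = 4t³ - 6t + 2
t₁ = -1 − 0.05·4 = -1.2
t₂ = -1.2 − 0.05·2.288 = -1.3144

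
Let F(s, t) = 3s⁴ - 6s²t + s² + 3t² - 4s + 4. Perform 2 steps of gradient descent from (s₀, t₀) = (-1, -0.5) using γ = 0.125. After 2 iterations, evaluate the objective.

∇F = (12s³ - 12st + 2s - 4, -6s² + 6t)
(s₁, t₁) = (-1, -0.5) − 0.125·(-24, -9) = (2, 0.625)
(s₂, t₂) = (2, 0.625) − 0.125·(81, -20.25) = (-8.125, 3.15625)
F(-8.125, 3.15625) = 11956.418701171875

11956.418701171875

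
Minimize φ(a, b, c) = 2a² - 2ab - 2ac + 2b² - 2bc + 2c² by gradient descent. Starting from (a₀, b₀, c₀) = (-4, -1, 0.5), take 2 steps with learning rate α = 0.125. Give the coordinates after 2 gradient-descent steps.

(-1.65625, -1.46875, -1.375)

∇φ = (4a - 2b - 2c, -2a + 4b - 2c, -2a - 2b + 4c)
Step 1: at (-4, -1, 0.5), ∇φ = (-15, 3, 12) → (-4, -1, 0.5) − 0.125·(-15, 3, 12) = (-2.125, -1.375, -1)
Step 2: at (-2.125, -1.375, -1), ∇φ = (-3.75, 0.75, 3) → (-2.125, -1.375, -1) − 0.125·(-3.75, 0.75, 3) = (-1.65625, -1.46875, -1.375)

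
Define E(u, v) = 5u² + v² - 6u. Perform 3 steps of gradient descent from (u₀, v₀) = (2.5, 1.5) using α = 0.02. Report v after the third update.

1.327104

∇E = (10u - 6, 2v)
Step 1: at (2.5, 1.5), ∇E = (19, 3) → (2.5, 1.5) − 0.02·(19, 3) = (2.12, 1.44)
Step 2: at (2.12, 1.44), ∇E = (15.2, 2.88) → (2.12, 1.44) − 0.02·(15.2, 2.88) = (1.816, 1.3824)
Step 3: at (1.816, 1.3824), ∇E = (12.16, 2.7648) → (1.816, 1.3824) − 0.02·(12.16, 2.7648) = (1.5728, 1.327104)
v = 1.327104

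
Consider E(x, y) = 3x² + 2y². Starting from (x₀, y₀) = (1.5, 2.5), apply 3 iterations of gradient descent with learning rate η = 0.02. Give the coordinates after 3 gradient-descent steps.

∇E = (6x, 4y)
Step 1: at (1.5, 2.5), ∇E = (9, 10) → (1.5, 2.5) − 0.02·(9, 10) = (1.32, 2.3)
Step 2: at (1.32, 2.3), ∇E = (7.92, 9.2) → (1.32, 2.3) − 0.02·(7.92, 9.2) = (1.1616, 2.116)
Step 3: at (1.1616, 2.116), ∇E = (6.9696, 8.464) → (1.1616, 2.116) − 0.02·(6.9696, 8.464) = (1.022208, 1.94672)

(1.022208, 1.94672)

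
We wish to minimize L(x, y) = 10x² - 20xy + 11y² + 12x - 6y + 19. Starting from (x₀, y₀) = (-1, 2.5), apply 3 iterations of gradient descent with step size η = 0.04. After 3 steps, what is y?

∇L = (20x - 20y + 12, -20x + 22y - 6)
(x₁, y₁) = (-1, 2.5) − 0.04·(-58, 69) = (1.32, -0.26)
(x₂, y₂) = (1.32, -0.26) − 0.04·(43.6, -38.12) = (-0.424, 1.2648)
(x₃, y₃) = (-0.424, 1.2648) − 0.04·(-21.776, 30.3056) = (0.44704, 0.052576)
y = 0.052576

0.052576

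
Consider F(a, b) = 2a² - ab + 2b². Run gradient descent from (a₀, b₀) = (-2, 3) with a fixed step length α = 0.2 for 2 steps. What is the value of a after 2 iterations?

0.08

∇F = (4a - b, -a + 4b)
Step 1: at (-2, 3), ∇F = (-11, 14) → (-2, 3) − 0.2·(-11, 14) = (0.2, 0.2)
Step 2: at (0.2, 0.2), ∇F = (0.6, 0.6) → (0.2, 0.2) − 0.2·(0.6, 0.6) = (0.08, 0.08)
a = 0.08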